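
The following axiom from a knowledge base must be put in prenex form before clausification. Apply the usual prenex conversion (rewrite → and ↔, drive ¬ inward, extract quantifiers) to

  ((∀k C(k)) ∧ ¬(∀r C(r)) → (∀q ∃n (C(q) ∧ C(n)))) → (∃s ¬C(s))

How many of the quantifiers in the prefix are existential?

3

Rewrite implications/biconditionals: A → B as ¬A ∨ B.
  ¬(¬((∀k C(k)) ∧ ¬(∀r C(r))) ∨ (∀q ∃n (C(q) ∧ C(n)))) ∨ (∃s ¬C(s))
Drive negations inward (¬∀x A ≡ ∃x ¬A, ¬∃x A ≡ ∀x ¬A, De Morgan for ∧/∨):
  (∀k C(k)) ∧ (∃r ¬C(r)) ∧ (∃q ∀n (¬C(q) ∨ ¬C(n))) ∨ (∃s ¬C(s))
Pull the quantifiers to the front (each side's bound variable is not free in the other side):
  ∀k ∃r ∃q ∀n ∃s (C(k) ∧ ¬C(r) ∧ (¬C(q) ∨ ¬C(n)) ∨ ¬C(s))
The prefix is ∀k ∃r ∃q ∀n ∃s: 2 universal, 3 existential.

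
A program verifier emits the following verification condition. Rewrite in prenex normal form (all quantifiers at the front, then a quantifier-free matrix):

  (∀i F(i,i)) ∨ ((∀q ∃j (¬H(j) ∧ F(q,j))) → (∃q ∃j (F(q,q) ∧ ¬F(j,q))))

First replace A → B with ¬A ∨ B.
  (∀i F(i,i)) ∨ ¬(∀q ∃j (¬H(j) ∧ F(q,j))) ∨ (∃q ∃j (F(q,q) ∧ ¬F(j,q)))
Drive negations inward (¬∀x A ≡ ∃x ¬A, ¬∃x A ≡ ∀x ¬A, De Morgan for ∧/∨):
  (∀i F(i,i)) ∨ (∃q ∀j (H(j) ∨ ¬F(q,j))) ∨ (∃q ∃j (F(q,q) ∧ ¬F(j,q)))
Standardize variables apart so no two quantifiers bind the same name: q↦z, j↦a.
  (∀i F(i,i)) ∨ (∃q ∀j (H(j) ∨ ¬F(q,j))) ∨ (∃z ∃a (F(z,z) ∧ ¬F(a,z)))
Pull the quantifiers to the front (each side's bound variable is not free in the other side):
  ∀i ∃q ∀j ∃z ∃a (F(i,i) ∨ H(j) ∨ ¬F(q,j) ∨ F(z,z) ∧ ¬F(a,z))

∀i ∃q ∀j ∃z ∃a (F(i,i) ∨ H(j) ∨ ¬F(q,j) ∨ F(z,z) ∧ ¬F(a,z))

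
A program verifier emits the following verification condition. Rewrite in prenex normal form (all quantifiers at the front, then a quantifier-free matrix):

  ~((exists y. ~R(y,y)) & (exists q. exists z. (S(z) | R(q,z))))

forall y. forall q. forall z. (R(y,y) | ~S(z) & ~R(q,z))

Push ¬ through the quantifiers and connectives to reach negation normal form:
  (forall y. R(y,y)) | (forall q. forall z. (~S(z) & ~R(q,z)))
All bound variables are already distinct, so no renaming is needed.
Extract every quantifier outward, since the variables are now distinct and don't occur free across branches:
  forall y. forall q. forall z. (R(y,y) | ~S(z) & ~R(q,z))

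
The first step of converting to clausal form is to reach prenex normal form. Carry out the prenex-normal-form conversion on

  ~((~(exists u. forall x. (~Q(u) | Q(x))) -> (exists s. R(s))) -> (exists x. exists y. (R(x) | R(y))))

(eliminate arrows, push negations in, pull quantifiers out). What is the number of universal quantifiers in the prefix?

Rewrite implications/biconditionals: A → B as ¬A ∨ B.
  ~(~(~~(exists u. forall x. (~Q(u) | Q(x))) | (exists s. R(s))) | (exists x. exists y. (R(x) | R(y))))
Push ¬ through the quantifiers and connectives to reach negation normal form:
  ((exists u. forall x. (~Q(u) | Q(x))) | (exists s. R(s))) & (forall x. forall y. (~R(x) & ~R(y)))
Standardize variables apart so no two quantifiers bind the same name: x↦a.
  ((exists u. forall x. (~Q(u) | Q(x))) | (exists s. R(s))) & (forall a. forall y. (~R(a) & ~R(y)))
Finally move all quantifiers to the prefix:
  exists u. forall x. exists s. forall a. forall y. ((~Q(u) | Q(x) | R(s)) & ~R(a) & ~R(y))
The prefix is exists u forall x exists s forall a forall y: 3 universal, 2 existential.

3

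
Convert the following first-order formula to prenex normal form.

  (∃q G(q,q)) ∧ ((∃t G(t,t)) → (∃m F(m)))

∃q ∀t ∃m (G(q,q) ∧ (¬G(t,t) ∨ F(m)))

First replace A → B with ¬A ∨ B.
  (∃q G(q,q)) ∧ (¬(∃t G(t,t)) ∨ (∃m F(m)))
Move each ¬ inward, flipping quantifiers it crosses:
  (∃q G(q,q)) ∧ ((∀t ¬G(t,t)) ∨ (∃m F(m)))
All bound variables are already distinct, so no renaming is needed.
Extract every quantifier outward, since the variables are now distinct and don't occur free across branches:
  ∃q ∀t ∃m (G(q,q) ∧ (¬G(t,t) ∨ F(m)))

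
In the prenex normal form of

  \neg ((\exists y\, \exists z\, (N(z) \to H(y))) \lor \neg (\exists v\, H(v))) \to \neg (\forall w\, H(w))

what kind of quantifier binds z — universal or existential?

First replace A → B with ¬A ∨ B.
  \neg \neg ((\exists y\, \exists z\, (\neg N(z) \lor H(y))) \lor \neg (\exists v\, H(v))) \lor \neg (\forall w\, H(w))
Drive negations inward (¬∀x A ≡ ∃x ¬A, ¬∃x A ≡ ∀x ¬A, De Morgan for ∧/∨):
  (\exists y\, \exists z\, (\neg N(z) \lor H(y))) \lor (\forall v\, \neg H(v)) \lor (\exists w\, \neg H(w))
Pull the quantifiers to the front (each side's bound variable is not free in the other side):
  \exists y\, \exists z\, \forall v\, \exists w\, (\neg N(z) \lor H(y) \lor \neg H(v) \lor \neg H(w))
The quantifier \exists z sits under an even number of negations (counting the antecedent side of each →), so it remains existential.

existential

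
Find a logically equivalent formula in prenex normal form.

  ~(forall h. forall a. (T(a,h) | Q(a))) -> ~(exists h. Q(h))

First replace A → B with ¬A ∨ B.
  ~~(forall h. forall a. (T(a,h) | Q(a))) | ~(exists h. Q(h))
Move each ¬ inward, flipping quantifiers it crosses:
  (forall h. forall a. (T(a,h) | Q(a))) | (forall h. ~Q(h))
Standardize variables apart so no two quantifiers bind the same name: h↦z.
  (forall h. forall a. (T(a,h) | Q(a))) | (forall z. ~Q(z))
Extract every quantifier outward, since the variables are now distinct and don't occur free across branches:
  forall h. forall a. forall z. (T(a,h) | Q(a) | ~Q(z))

forall h. forall a. forall z. (T(a,h) | Q(a) | ~Q(z))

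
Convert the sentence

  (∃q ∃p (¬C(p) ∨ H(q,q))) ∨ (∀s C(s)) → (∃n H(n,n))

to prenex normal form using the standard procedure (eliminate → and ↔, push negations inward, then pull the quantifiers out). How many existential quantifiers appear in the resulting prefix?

First replace A → B with ¬A ∨ B.
  ¬((∃q ∃p (¬C(p) ∨ H(q,q))) ∨ (∀s C(s))) ∨ (∃n H(n,n))
Push ¬ through the quantifiers and connectives to reach negation normal form:
  (∀q ∀p (C(p) ∧ ¬H(q,q))) ∧ (∃s ¬C(s)) ∨ (∃n H(n,n))
Finally move all quantifiers to the prefix:
  ∀q ∀p ∃s ∃n (C(p) ∧ ¬H(q,q) ∧ ¬C(s) ∨ H(n,n))
The prefix is ∀q ∀p ∃s ∃n: 2 universal, 2 existential.

2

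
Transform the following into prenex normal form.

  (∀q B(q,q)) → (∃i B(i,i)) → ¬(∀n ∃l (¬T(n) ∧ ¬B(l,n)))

∃q ∀i ∃n ∀l (¬B(q,q) ∨ ¬B(i,i) ∨ T(n) ∨ B(l,n))

First replace A → B with ¬A ∨ B.
  ¬(∀q B(q,q)) ∨ ¬(∃i B(i,i)) ∨ ¬(∀n ∃l (¬T(n) ∧ ¬B(l,n)))
Move each ¬ inward, flipping quantifiers it crosses:
  (∃q ¬B(q,q)) ∨ (∀i ¬B(i,i)) ∨ (∃n ∀l (T(n) ∨ B(l,n)))
Extract every quantifier outward, since the variables are now distinct and don't occur free across branches:
  ∃q ∀i ∃n ∀l (¬B(q,q) ∨ ¬B(i,i) ∨ T(n) ∨ B(l,n))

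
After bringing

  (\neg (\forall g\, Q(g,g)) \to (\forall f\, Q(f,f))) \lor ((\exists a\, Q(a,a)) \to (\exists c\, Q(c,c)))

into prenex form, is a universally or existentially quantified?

Eliminate → and ↔ using ¬ and ∨.
  \neg \neg (\forall g\, Q(g,g)) \lor (\forall f\, Q(f,f)) \lor \neg (\exists a\, Q(a,a)) \lor (\exists c\, Q(c,c))
Drive negations inward (¬∀x A ≡ ∃x ¬A, ¬∃x A ≡ ∀x ¬A, De Morgan for ∧/∨):
  (\forall g\, Q(g,g)) \lor (\forall f\, Q(f,f)) \lor (\forall a\, \neg Q(a,a)) \lor (\exists c\, Q(c,c))
Pull the quantifiers to the front (each side's bound variable is not free in the other side):
  \forall g\, \forall f\, \forall a\, \exists c\, (Q(g,g) \lor Q(f,f) \lor \neg Q(a,a) \lor Q(c,c))
The quantifier \exists a sits under an odd number of negations (counting the antecedent side of each →), so it flips to \forall a.

universal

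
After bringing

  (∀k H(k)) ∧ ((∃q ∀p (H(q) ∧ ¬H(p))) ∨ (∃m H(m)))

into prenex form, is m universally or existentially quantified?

All bound variables are already distinct, so no renaming is needed.
Extract every quantifier outward, since the variables are now distinct and don't occur free across branches:
  ∀k ∃q ∀p ∃m (H(k) ∧ (H(q) ∧ ¬H(p) ∨ H(m)))
The quantifier ∃m sits under an even number of negations, so it remains existential.

existential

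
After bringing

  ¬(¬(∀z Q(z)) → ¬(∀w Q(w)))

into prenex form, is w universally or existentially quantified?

universal

Eliminate → and ↔ using ¬ and ∨.
  ¬(¬¬(∀z Q(z)) ∨ ¬(∀w Q(w)))
Move each ¬ inward, flipping quantifiers it crosses:
  (∃z ¬Q(z)) ∧ (∀w Q(w))
All bound variables are already distinct, so no renaming is needed.
Pull the quantifiers to the front (each side's bound variable is not free in the other side):
  ∃z ∀w (¬Q(z) ∧ Q(w))
The quantifier ∀w sits under an even number of negations (counting the antecedent side of each →), so it remains universal.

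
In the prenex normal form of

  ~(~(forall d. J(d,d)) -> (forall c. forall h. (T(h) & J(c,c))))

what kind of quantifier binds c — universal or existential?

First replace A → B with ¬A ∨ B.
  ~(~~(forall d. J(d,d)) | (forall c. forall h. (T(h) & J(c,c))))
Push ¬ through the quantifiers and connectives to reach negation normal form:
  (exists d. ~J(d,d)) & (exists c. exists h. (~T(h) | ~J(c,c)))
All bound variables are already distinct, so no renaming is needed.
Finally move all quantifiers to the prefix:
  exists d. exists c. exists h. (~J(d,d) & (~T(h) | ~J(c,c)))
The quantifier forall c sits under an odd number of negations (counting the antecedent side of each →), so it flips to exists c.

existential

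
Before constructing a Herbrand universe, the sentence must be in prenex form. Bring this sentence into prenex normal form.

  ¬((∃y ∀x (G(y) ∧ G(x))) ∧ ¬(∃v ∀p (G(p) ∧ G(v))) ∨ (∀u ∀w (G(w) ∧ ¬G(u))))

Push ¬ through the quantifiers and connectives to reach negation normal form:
  ((∀y ∃x (¬G(y) ∨ ¬G(x))) ∨ (∃v ∀p (G(p) ∧ G(v)))) ∧ (∃u ∃w (¬G(w) ∨ G(u)))
Finally move all quantifiers to the prefix:
  ∀y ∃x ∃v ∀p ∃u ∃w ((¬G(y) ∨ ¬G(x) ∨ G(p) ∧ G(v)) ∧ (¬G(w) ∨ G(u)))

∀y ∃x ∃v ∀p ∃u ∃w ((¬G(y) ∨ ¬G(x) ∨ G(p) ∧ G(v)) ∧ (¬G(w) ∨ G(u)))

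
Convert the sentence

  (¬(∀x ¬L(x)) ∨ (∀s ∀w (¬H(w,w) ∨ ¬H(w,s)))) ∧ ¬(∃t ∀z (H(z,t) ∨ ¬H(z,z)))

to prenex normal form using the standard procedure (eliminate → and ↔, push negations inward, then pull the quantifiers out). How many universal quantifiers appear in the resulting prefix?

3

Drive negations inward (¬∀x A ≡ ∃x ¬A, ¬∃x A ≡ ∀x ¬A, De Morgan for ∧/∨):
  ((∃x L(x)) ∨ (∀s ∀w (¬H(w,w) ∨ ¬H(w,s)))) ∧ (∀t ∃z (¬H(z,t) ∧ H(z,z)))
All bound variables are already distinct, so no renaming is needed.
Extract every quantifier outward, since the variables are now distinct and don't occur free across branches:
  ∃x ∀s ∀w ∀t ∃z ((L(x) ∨ ¬H(w,w) ∨ ¬H(w,s)) ∧ ¬H(z,t) ∧ H(z,z))
The prefix is ∃x ∀s ∀w ∀t ∃z: 3 universal, 2 existential.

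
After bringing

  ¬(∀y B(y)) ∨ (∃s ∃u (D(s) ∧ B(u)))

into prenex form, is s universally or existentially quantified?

existential

Drive negations inward (¬∀x A ≡ ∃x ¬A, ¬∃x A ≡ ∀x ¬A, De Morgan for ∧/∨):
  (∃y ¬B(y)) ∨ (∃s ∃u (D(s) ∧ B(u)))
All bound variables are already distinct, so no renaming is needed.
Finally move all quantifiers to the prefix:
  ∃y ∃s ∃u (¬B(y) ∨ D(s) ∧ B(u))
The quantifier ∃s sits under an even number of negations, so it remains existential.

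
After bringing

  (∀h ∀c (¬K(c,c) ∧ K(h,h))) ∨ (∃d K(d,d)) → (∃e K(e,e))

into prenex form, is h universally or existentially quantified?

existential

Rewrite implications/biconditionals: A → B as ¬A ∨ B.
  ¬((∀h ∀c (¬K(c,c) ∧ K(h,h))) ∨ (∃d K(d,d))) ∨ (∃e K(e,e))
Push ¬ through the quantifiers and connectives to reach negation normal form:
  (∃h ∃c (K(c,c) ∨ ¬K(h,h))) ∧ (∀d ¬K(d,d)) ∨ (∃e K(e,e))
Finally move all quantifiers to the prefix:
  ∃h ∃c ∀d ∃e ((K(c,c) ∨ ¬K(h,h)) ∧ ¬K(d,d) ∨ K(e,e))
The quantifier ∀h sits under an odd number of negations (counting the antecedent side of each →), so it flips to ∃h.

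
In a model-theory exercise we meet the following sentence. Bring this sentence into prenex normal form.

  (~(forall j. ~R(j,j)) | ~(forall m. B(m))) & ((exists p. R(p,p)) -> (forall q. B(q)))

Rewrite implications/biconditionals: A → B as ¬A ∨ B.
  (~(forall j. ~R(j,j)) | ~(forall m. B(m))) & (~(exists p. R(p,p)) | (forall q. B(q)))
Move each ¬ inward, flipping quantifiers it crosses:
  ((exists j. R(j,j)) | (exists m. ~B(m))) & ((forall p. ~R(p,p)) | (forall q. B(q)))
All bound variables are already distinct, so no renaming is needed.
Finally move all quantifiers to the prefix:
  exists j. exists m. forall p. forall q. ((R(j,j) | ~B(m)) & (~R(p,p) | B(q)))

exists j. exists m. forall p. forall q. ((R(j,j) | ~B(m)) & (~R(p,p) | B(q)))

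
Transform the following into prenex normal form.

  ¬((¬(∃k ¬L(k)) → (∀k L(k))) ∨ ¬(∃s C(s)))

Rewrite implications/biconditionals: A → B as ¬A ∨ B.
  ¬(¬¬(∃k ¬L(k)) ∨ (∀k L(k)) ∨ ¬(∃s C(s)))
Move each ¬ inward, flipping quantifiers it crosses:
  (∀k L(k)) ∧ (∃k ¬L(k)) ∧ (∃s C(s))
Give each quantifier a distinct variable: k↦x.
  (∀k L(k)) ∧ (∃x ¬L(x)) ∧ (∃s C(s))
Finally move all quantifiers to the prefix:
  ∀k ∃x ∃s (L(k) ∧ ¬L(x) ∧ C(s))

∀k ∃x ∃s (L(k) ∧ ¬L(x) ∧ C(s))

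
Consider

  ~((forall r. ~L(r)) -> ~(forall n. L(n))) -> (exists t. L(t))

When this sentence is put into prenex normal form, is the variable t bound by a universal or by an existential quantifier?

existential

First replace A → B with ¬A ∨ B.
  ~~(~(forall r. ~L(r)) | ~(forall n. L(n))) | (exists t. L(t))
Move each ¬ inward, flipping quantifiers it crosses:
  (exists r. L(r)) | (exists n. ~L(n)) | (exists t. L(t))
All bound variables are already distinct, so no renaming is needed.
Finally move all quantifiers to the prefix:
  exists r. exists n. exists t. (L(r) | ~L(n) | L(t))
The quantifier exists t sits under an even number of negations (counting the antecedent side of each →), so it remains existential.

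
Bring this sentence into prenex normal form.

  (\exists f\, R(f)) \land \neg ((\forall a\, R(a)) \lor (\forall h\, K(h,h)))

\exists f\, \exists a\, \exists h\, (R(f) \land \neg R(a) \land \neg K(h,h))

Push ¬ through the quantifiers and connectives to reach negation normal form:
  (\exists f\, R(f)) \land (\exists a\, \neg R(a)) \land (\exists h\, \neg K(h,h))
All bound variables are already distinct, so no renaming is needed.
Pull the quantifiers to the front (each side's bound variable is not free in the other side):
  \exists f\, \exists a\, \exists h\, (R(f) \land \neg R(a) \land \neg K(h,h))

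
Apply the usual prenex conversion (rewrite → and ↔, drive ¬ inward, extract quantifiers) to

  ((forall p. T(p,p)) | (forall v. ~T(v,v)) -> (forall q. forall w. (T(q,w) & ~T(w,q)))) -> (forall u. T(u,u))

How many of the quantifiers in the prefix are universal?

First replace A → B with ¬A ∨ B.
  ~(~((forall p. T(p,p)) | (forall v. ~T(v,v))) | (forall q. forall w. (T(q,w) & ~T(w,q)))) | (forall u. T(u,u))
Drive negations inward (¬∀x A ≡ ∃x ¬A, ¬∃x A ≡ ∀x ¬A, De Morgan for ∧/∨):
  ((forall p. T(p,p)) | (forall v. ~T(v,v))) & (exists q. exists w. (~T(q,w) | T(w,q))) | (forall u. T(u,u))
All bound variables are already distinct, so no renaming is needed.
Finally move all quantifiers to the prefix:
  forall p. forall v. exists q. exists w. forall u. ((T(p,p) | ~T(v,v)) & (~T(q,w) | T(w,q)) | T(u,u))
The prefix is forall p forall v exists q exists w forall u: 3 universal, 2 existential.

3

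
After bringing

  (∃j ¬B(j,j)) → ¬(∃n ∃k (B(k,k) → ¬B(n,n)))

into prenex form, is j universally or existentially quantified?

universal

First replace A → B with ¬A ∨ B.
  ¬(∃j ¬B(j,j)) ∨ ¬(∃n ∃k (¬B(k,k) ∨ ¬B(n,n)))
Move each ¬ inward, flipping quantifiers it crosses:
  (∀j B(j,j)) ∨ (∀n ∀k (B(k,k) ∧ B(n,n)))
Pull the quantifiers to the front (each side's bound variable is not free in the other side):
  ∀j ∀n ∀k (B(j,j) ∨ B(k,k) ∧ B(n,n))
The quantifier ∃j sits under an odd number of negations (counting the antecedent side of each →), so it flips to ∀j.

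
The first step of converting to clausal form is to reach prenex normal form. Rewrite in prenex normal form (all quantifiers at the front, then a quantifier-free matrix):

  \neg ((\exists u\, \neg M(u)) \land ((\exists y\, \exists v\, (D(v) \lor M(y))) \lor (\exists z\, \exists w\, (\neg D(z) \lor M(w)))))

Move each ¬ inward, flipping quantifiers it crosses:
  (\forall u\, M(u)) \lor (\forall y\, \forall v\, (\neg D(v) \land \neg M(y))) \land (\forall z\, \forall w\, (D(z) \land \neg M(w)))
All bound variables are already distinct, so no renaming is needed.
Finally move all quantifiers to the prefix:
  \forall u\, \forall y\, \forall v\, \forall z\, \forall w\, (M(u) \lor \neg D(v) \land \neg M(y) \land D(z) \land \neg M(w))

\forall u\, \forall y\, \forall v\, \forall z\, \forall w\, (M(u) \lor \neg D(v) \land \neg M(y) \land D(z) \land \neg M(w))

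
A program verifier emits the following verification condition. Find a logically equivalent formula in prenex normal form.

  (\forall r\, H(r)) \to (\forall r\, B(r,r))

\exists r\, \forall x\, (\neg H(r) \lor B(x,x))

First replace A → B with ¬A ∨ B.
  \neg (\forall r\, H(r)) \lor (\forall r\, B(r,r))
Push ¬ through the quantifiers and connectives to reach negation normal form:
  (\exists r\, \neg H(r)) \lor (\forall r\, B(r,r))
Rename bound variables to avoid capture: r↦x.
  (\exists r\, \neg H(r)) \lor (\forall x\, B(x,x))
Pull the quantifiers to the front (each side's bound variable is not free in the other side):
  \exists r\, \forall x\, (\neg H(r) \lor B(x,x))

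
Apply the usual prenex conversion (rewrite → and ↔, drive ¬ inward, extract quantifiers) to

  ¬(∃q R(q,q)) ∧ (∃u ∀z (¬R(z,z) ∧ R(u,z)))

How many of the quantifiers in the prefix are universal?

2

Drive negations inward (¬∀x A ≡ ∃x ¬A, ¬∃x A ≡ ∀x ¬A, De Morgan for ∧/∨):
  (∀q ¬R(q,q)) ∧ (∃u ∀z (¬R(z,z) ∧ R(u,z)))
All bound variables are already distinct, so no renaming is needed.
Pull the quantifiers to the front (each side's bound variable is not free in the other side):
  ∀q ∃u ∀z (¬R(q,q) ∧ ¬R(z,z) ∧ R(u,z))
The prefix is ∀q ∃u ∀z: 2 universal, 1 existential.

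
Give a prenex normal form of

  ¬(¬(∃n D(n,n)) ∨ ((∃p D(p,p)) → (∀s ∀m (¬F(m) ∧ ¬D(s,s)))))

∃n ∃p ∃s ∃m (D(n,n) ∧ D(p,p) ∧ (F(m) ∨ D(s,s)))

First replace A → B with ¬A ∨ B.
  ¬(¬(∃n D(n,n)) ∨ ¬(∃p D(p,p)) ∨ (∀s ∀m (¬F(m) ∧ ¬D(s,s))))
Push ¬ through the quantifiers and connectives to reach negation normal form:
  (∃n D(n,n)) ∧ (∃p D(p,p)) ∧ (∃s ∃m (F(m) ∨ D(s,s)))
All bound variables are already distinct, so no renaming is needed.
Pull the quantifiers to the front (each side's bound variable is not free in the other side):
  ∃n ∃p ∃s ∃m (D(n,n) ∧ D(p,p) ∧ (F(m) ∨ D(s,s)))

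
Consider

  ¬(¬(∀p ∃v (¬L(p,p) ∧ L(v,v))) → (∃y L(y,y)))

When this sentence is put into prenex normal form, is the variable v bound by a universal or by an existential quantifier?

First replace A → B with ¬A ∨ B.
  ¬(¬¬(∀p ∃v (¬L(p,p) ∧ L(v,v))) ∨ (∃y L(y,y)))
Drive negations inward (¬∀x A ≡ ∃x ¬A, ¬∃x A ≡ ∀x ¬A, De Morgan for ∧/∨):
  (∃p ∀v (L(p,p) ∨ ¬L(v,v))) ∧ (∀y ¬L(y,y))
Pull the quantifiers to the front (each side's bound variable is not free in the other side):
  ∃p ∀v ∀y ((L(p,p) ∨ ¬L(v,v)) ∧ ¬L(y,y))
The quantifier ∃v sits under an odd number of negations (counting the antecedent side of each →), so it flips to ∀v.

universal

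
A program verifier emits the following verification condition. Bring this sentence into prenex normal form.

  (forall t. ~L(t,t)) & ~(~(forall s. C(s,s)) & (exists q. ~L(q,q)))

Push ¬ through the quantifiers and connectives to reach negation normal form:
  (forall t. ~L(t,t)) & ((forall s. C(s,s)) | (forall q. L(q,q)))
All bound variables are already distinct, so no renaming is needed.
Pull the quantifiers to the front (each side's bound variable is not free in the other side):
  forall t. forall s. forall q. (~L(t,t) & (C(s,s) | L(q,q)))

forall t. forall s. forall q. (~L(t,t) & (C(s,s) | L(q,q)))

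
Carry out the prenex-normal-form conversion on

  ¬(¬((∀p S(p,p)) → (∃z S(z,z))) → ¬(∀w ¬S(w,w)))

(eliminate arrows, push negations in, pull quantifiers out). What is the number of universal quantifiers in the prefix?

3

Rewrite implications/biconditionals: A → B as ¬A ∨ B.
  ¬(¬¬(¬(∀p S(p,p)) ∨ (∃z S(z,z))) ∨ ¬(∀w ¬S(w,w)))
Move each ¬ inward, flipping quantifiers it crosses:
  (∀p S(p,p)) ∧ (∀z ¬S(z,z)) ∧ (∀w ¬S(w,w))
All bound variables are already distinct, so no renaming is needed.
Pull the quantifiers to the front (each side's bound variable is not free in the other side):
  ∀p ∀z ∀w (S(p,p) ∧ ¬S(z,z) ∧ ¬S(w,w))
The prefix is ∀p ∀z ∀w: 3 universal, 0 existential.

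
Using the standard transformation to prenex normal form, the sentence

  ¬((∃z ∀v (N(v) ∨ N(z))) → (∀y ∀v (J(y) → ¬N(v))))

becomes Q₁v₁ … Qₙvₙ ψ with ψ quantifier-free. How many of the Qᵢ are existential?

3

Eliminate → and ↔ using ¬ and ∨.
  ¬(¬(∃z ∀v (N(v) ∨ N(z))) ∨ (∀y ∀v (¬J(y) ∨ ¬N(v))))
Push ¬ through the quantifiers and connectives to reach negation normal form:
  (∃z ∀v (N(v) ∨ N(z))) ∧ (∃y ∃v (J(y) ∧ N(v)))
Give each quantifier a distinct variable: v↦t.
  (∃z ∀v (N(v) ∨ N(z))) ∧ (∃y ∃t (J(y) ∧ N(t)))
Pull the quantifiers to the front (each side's bound variable is not free in the other side):
  ∃z ∀v ∃y ∃t ((N(v) ∨ N(z)) ∧ J(y) ∧ N(t))
The prefix is ∃z ∀v ∃y ∃t: 1 universal, 3 existential.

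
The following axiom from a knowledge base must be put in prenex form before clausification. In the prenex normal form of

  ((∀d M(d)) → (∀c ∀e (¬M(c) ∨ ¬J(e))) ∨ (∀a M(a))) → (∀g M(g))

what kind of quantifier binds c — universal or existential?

existential

Rewrite implications/biconditionals: A → B as ¬A ∨ B.
  ¬(¬(∀d M(d)) ∨ (∀c ∀e (¬M(c) ∨ ¬J(e))) ∨ (∀a M(a))) ∨ (∀g M(g))
Push ¬ through the quantifiers and connectives to reach negation normal form:
  (∀d M(d)) ∧ (∃c ∃e (M(c) ∧ J(e))) ∧ (∃a ¬M(a)) ∨ (∀g M(g))
All bound variables are already distinct, so no renaming is needed.
Finally move all quantifiers to the prefix:
  ∀d ∃c ∃e ∃a ∀g (M(d) ∧ M(c) ∧ J(e) ∧ ¬M(a) ∨ M(g))
The quantifier ∀c sits under an odd number of negations (counting the antecedent side of each →), so it flips to ∃c.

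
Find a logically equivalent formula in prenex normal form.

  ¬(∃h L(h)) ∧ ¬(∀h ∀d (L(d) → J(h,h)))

Eliminate → and ↔ using ¬ and ∨.
  ¬(∃h L(h)) ∧ ¬(∀h ∀d (¬L(d) ∨ J(h,h)))
Move each ¬ inward, flipping quantifiers it crosses:
  (∀h ¬L(h)) ∧ (∃h ∃d (L(d) ∧ ¬J(h,h)))
Rename bound variables to avoid capture: h↦y1.
  (∀h ¬L(h)) ∧ (∃y1 ∃d (L(d) ∧ ¬J(y1,y1)))
Pull the quantifiers to the front (each side's bound variable is not free in the other side):
  ∀h ∃y1 ∃d (¬L(h) ∧ L(d) ∧ ¬J(y1,y1))

∀h ∃y1 ∃d (¬L(h) ∧ L(d) ∧ ¬J(y1,y1))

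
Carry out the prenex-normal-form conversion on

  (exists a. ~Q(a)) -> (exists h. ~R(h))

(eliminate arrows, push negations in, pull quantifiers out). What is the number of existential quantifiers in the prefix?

First replace A → B with ¬A ∨ B.
  ~(exists a. ~Q(a)) | (exists h. ~R(h))
Drive negations inward (¬∀x A ≡ ∃x ¬A, ¬∃x A ≡ ∀x ¬A, De Morgan for ∧/∨):
  (forall a. Q(a)) | (exists h. ~R(h))
All bound variables are already distinct, so no renaming is needed.
Finally move all quantifiers to the prefix:
  forall a. exists h. (Q(a) | ~R(h))
The prefix is forall a exists h: 1 universal, 1 existential.

1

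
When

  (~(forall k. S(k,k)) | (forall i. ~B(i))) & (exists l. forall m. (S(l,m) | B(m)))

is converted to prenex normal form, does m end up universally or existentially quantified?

universal

Drive negations inward (¬∀x A ≡ ∃x ¬A, ¬∃x A ≡ ∀x ¬A, De Morgan for ∧/∨):
  ((exists k. ~S(k,k)) | (forall i. ~B(i))) & (exists l. forall m. (S(l,m) | B(m)))
All bound variables are already distinct, so no renaming is needed.
Extract every quantifier outward, since the variables are now distinct and don't occur free across branches:
  exists k. forall i. exists l. forall m. ((~S(k,k) | ~B(i)) & (S(l,m) | B(m)))
The quantifier forall m sits under an even number of negations, so it remains universal.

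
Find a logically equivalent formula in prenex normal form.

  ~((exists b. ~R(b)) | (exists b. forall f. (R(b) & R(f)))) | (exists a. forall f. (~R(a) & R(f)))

forall b. forall y1. exists f. exists a. forall u1. (R(b) & (~R(y1) | ~R(f)) | ~R(a) & R(u1))

Drive negations inward (¬∀x A ≡ ∃x ¬A, ¬∃x A ≡ ∀x ¬A, De Morgan for ∧/∨):
  (forall b. R(b)) & (forall b. exists f. (~R(b) | ~R(f))) | (exists a. forall f. (~R(a) & R(f)))
Give each quantifier a distinct variable: b↦y1, f↦u1.
  (forall b. R(b)) & (forall y1. exists f. (~R(y1) | ~R(f))) | (exists a. forall u1. (~R(a) & R(u1)))
Extract every quantifier outward, since the variables are now distinct and don't occur free across branches:
  forall b. forall y1. exists f. exists a. forall u1. (R(b) & (~R(y1) | ~R(f)) | ~R(a) & R(u1))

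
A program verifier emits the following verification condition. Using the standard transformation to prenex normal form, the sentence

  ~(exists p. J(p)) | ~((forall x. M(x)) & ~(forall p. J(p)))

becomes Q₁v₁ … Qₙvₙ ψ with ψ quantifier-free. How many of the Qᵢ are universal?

Push ¬ through the quantifiers and connectives to reach negation normal form:
  (forall p. ~J(p)) | (exists x. ~M(x)) | (forall p. J(p))
Standardize variables apart so no two quantifiers bind the same name: p↦a.
  (forall p. ~J(p)) | (exists x. ~M(x)) | (forall a. J(a))
Pull the quantifiers to the front (each side's bound variable is not free in the other side):
  forall p. exists x. forall a. (~J(p) | ~M(x) | J(a))
The prefix is forall p exists x forall a: 2 universal, 1 existential.

2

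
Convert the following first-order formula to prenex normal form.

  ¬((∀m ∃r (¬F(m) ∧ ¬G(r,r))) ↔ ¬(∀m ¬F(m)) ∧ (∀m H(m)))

∀m ∃r ∀u1 ∃u ∃w ∀z ∃c ∀y (¬F(m) ∧ ¬G(r,r) ∧ (¬F(u1) ∨ ¬H(u)) ∨ F(w) ∧ H(z) ∧ (F(c) ∨ G(y,y)))

First replace A → B with ¬A ∨ B; A ↔ B as (¬A ∨ B) ∧ (¬B ∨ A).
  ¬((¬(∀m ∃r (¬F(m) ∧ ¬G(r,r))) ∨ ¬(∀m ¬F(m)) ∧ (∀m H(m))) ∧ (¬(¬(∀m ¬F(m)) ∧ (∀m H(m))) ∨ (∀m ∃r (¬F(m) ∧ ¬G(r,r)))))
Push ¬ through the quantifiers and connectives to reach negation normal form:
  (∀m ∃r (¬F(m) ∧ ¬G(r,r))) ∧ ((∀m ¬F(m)) ∨ (∃m ¬H(m))) ∨ (∃m F(m)) ∧ (∀m H(m)) ∧ (∃m ∀r (F(m) ∨ G(r,r)))
Standardize variables apart so no two quantifiers bind the same name: m↦u1, m↦u, m↦w, m↦z, m↦c, r↦y.
  (∀m ∃r (¬F(m) ∧ ¬G(r,r))) ∧ ((∀u1 ¬F(u1)) ∨ (∃u ¬H(u))) ∨ (∃w F(w)) ∧ (∀z H(z)) ∧ (∃c ∀y (F(c) ∨ G(y,y)))
Extract every quantifier outward, since the variables are now distinct and don't occur free across branches:
  ∀m ∃r ∀u1 ∃u ∃w ∀z ∃c ∀y (¬F(m) ∧ ¬G(r,r) ∧ (¬F(u1) ∨ ¬H(u)) ∨ F(w) ∧ H(z) ∧ (F(c) ∨ G(y,y)))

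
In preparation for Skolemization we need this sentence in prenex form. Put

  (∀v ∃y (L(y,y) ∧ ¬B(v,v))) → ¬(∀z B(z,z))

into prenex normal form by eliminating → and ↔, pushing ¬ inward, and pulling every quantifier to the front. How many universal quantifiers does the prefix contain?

Eliminate → and ↔ using ¬ and ∨.
  ¬(∀v ∃y (L(y,y) ∧ ¬B(v,v))) ∨ ¬(∀z B(z,z))
Move each ¬ inward, flipping quantifiers it crosses:
  (∃v ∀y (¬L(y,y) ∨ B(v,v))) ∨ (∃z ¬B(z,z))
All bound variables are already distinct, so no renaming is needed.
Extract every quantifier outward, since the variables are now distinct and don't occur free across branches:
  ∃v ∀y ∃z (¬L(y,y) ∨ B(v,v) ∨ ¬B(z,z))
The prefix is ∃v ∀y ∃z: 1 universal, 2 existential.

1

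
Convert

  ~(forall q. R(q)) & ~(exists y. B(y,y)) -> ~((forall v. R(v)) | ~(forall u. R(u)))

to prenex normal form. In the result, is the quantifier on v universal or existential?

Rewrite implications/biconditionals: A → B as ¬A ∨ B.
  ~(~(forall q. R(q)) & ~(exists y. B(y,y))) | ~((forall v. R(v)) | ~(forall u. R(u)))
Move each ¬ inward, flipping quantifiers it crosses:
  (forall q. R(q)) | (exists y. B(y,y)) | (exists v. ~R(v)) & (forall u. R(u))
All bound variables are already distinct, so no renaming is needed.
Extract every quantifier outward, since the variables are now distinct and don't occur free across branches:
  forall q. exists y. exists v. forall u. (R(q) | B(y,y) | ~R(v) & R(u))
The quantifier forall v sits under an odd number of negations (counting the antecedent side of each →), so it flips to exists v.

existential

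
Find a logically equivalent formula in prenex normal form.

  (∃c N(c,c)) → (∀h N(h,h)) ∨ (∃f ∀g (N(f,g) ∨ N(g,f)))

First replace A → B with ¬A ∨ B.
  ¬(∃c N(c,c)) ∨ (∀h N(h,h)) ∨ (∃f ∀g (N(f,g) ∨ N(g,f)))
Move each ¬ inward, flipping quantifiers it crosses:
  (∀c ¬N(c,c)) ∨ (∀h N(h,h)) ∨ (∃f ∀g (N(f,g) ∨ N(g,f)))
Finally move all quantifiers to the prefix:
  ∀c ∀h ∃f ∀g (¬N(c,c) ∨ N(h,h) ∨ N(f,g) ∨ N(g,f))

∀c ∀h ∃f ∀g (¬N(c,c) ∨ N(h,h) ∨ N(f,g) ∨ N(g,f))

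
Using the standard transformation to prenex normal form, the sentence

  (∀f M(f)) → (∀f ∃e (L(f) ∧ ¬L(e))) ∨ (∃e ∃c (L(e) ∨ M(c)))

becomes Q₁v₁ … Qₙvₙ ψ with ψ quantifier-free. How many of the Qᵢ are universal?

1

First replace A → B with ¬A ∨ B.
  ¬(∀f M(f)) ∨ (∀f ∃e (L(f) ∧ ¬L(e))) ∨ (∃e ∃c (L(e) ∨ M(c)))
Push ¬ through the quantifiers and connectives to reach negation normal form:
  (∃f ¬M(f)) ∨ (∀f ∃e (L(f) ∧ ¬L(e))) ∨ (∃e ∃c (L(e) ∨ M(c)))
Standardize variables apart so no two quantifiers bind the same name: f↦y1, e↦v.
  (∃f ¬M(f)) ∨ (∀y1 ∃e (L(y1) ∧ ¬L(e))) ∨ (∃v ∃c (L(v) ∨ M(c)))
Finally move all quantifiers to the prefix:
  ∃f ∀y1 ∃e ∃v ∃c (¬M(f) ∨ L(y1) ∧ ¬L(e) ∨ L(v) ∨ M(c))
The prefix is ∃f ∀y1 ∃e ∃v ∃c: 1 universal, 4 existential.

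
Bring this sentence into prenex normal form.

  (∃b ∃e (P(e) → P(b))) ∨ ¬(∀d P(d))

∃b ∃e ∃d (¬P(e) ∨ P(b) ∨ ¬P(d))

Rewrite implications/biconditionals: A → B as ¬A ∨ B.
  (∃b ∃e (¬P(e) ∨ P(b))) ∨ ¬(∀d P(d))
Move each ¬ inward, flipping quantifiers it crosses:
  (∃b ∃e (¬P(e) ∨ P(b))) ∨ (∃d ¬P(d))
Extract every quantifier outward, since the variables are now distinct and don't occur free across branches:
  ∃b ∃e ∃d (¬P(e) ∨ P(b) ∨ ¬P(d))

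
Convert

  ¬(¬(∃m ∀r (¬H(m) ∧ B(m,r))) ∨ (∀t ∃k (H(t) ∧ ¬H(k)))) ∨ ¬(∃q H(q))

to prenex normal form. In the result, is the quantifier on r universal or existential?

universal

Drive negations inward (¬∀x A ≡ ∃x ¬A, ¬∃x A ≡ ∀x ¬A, De Morgan for ∧/∨):
  (∃m ∀r (¬H(m) ∧ B(m,r))) ∧ (∃t ∀k (¬H(t) ∨ H(k))) ∨ (∀q ¬H(q))
Pull the quantifiers to the front (each side's bound variable is not free in the other side):
  ∃m ∀r ∃t ∀k ∀q (¬H(m) ∧ B(m,r) ∧ (¬H(t) ∨ H(k)) ∨ ¬H(q))
The quantifier ∀r sits under an even number of negations, so it remains universal.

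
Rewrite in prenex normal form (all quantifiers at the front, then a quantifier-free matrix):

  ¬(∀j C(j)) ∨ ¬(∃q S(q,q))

∃j ∀q (¬C(j) ∨ ¬S(q,q))

Move each ¬ inward, flipping quantifiers it crosses:
  (∃j ¬C(j)) ∨ (∀q ¬S(q,q))
Finally move all quantifiers to the prefix:
  ∃j ∀q (¬C(j) ∨ ¬S(q,q))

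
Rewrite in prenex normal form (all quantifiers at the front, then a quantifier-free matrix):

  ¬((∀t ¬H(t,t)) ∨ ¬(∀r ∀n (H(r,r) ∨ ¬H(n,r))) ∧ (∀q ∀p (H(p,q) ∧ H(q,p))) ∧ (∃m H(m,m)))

∃t ∀r ∀n ∃q ∃p ∀m (H(t,t) ∧ (H(r,r) ∨ ¬H(n,r) ∨ ¬H(p,q) ∨ ¬H(q,p) ∨ ¬H(m,m)))

Move each ¬ inward, flipping quantifiers it crosses:
  (∃t H(t,t)) ∧ ((∀r ∀n (H(r,r) ∨ ¬H(n,r))) ∨ (∃q ∃p (¬H(p,q) ∨ ¬H(q,p))) ∨ (∀m ¬H(m,m)))
Extract every quantifier outward, since the variables are now distinct and don't occur free across branches:
  ∃t ∀r ∀n ∃q ∃p ∀m (H(t,t) ∧ (H(r,r) ∨ ¬H(n,r) ∨ ¬H(p,q) ∨ ¬H(q,p) ∨ ¬H(m,m)))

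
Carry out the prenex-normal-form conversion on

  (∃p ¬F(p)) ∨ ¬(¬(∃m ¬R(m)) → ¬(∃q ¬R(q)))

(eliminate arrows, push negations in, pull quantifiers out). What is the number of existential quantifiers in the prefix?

2

Eliminate → and ↔ using ¬ and ∨.
  (∃p ¬F(p)) ∨ ¬(¬¬(∃m ¬R(m)) ∨ ¬(∃q ¬R(q)))
Push ¬ through the quantifiers and connectives to reach negation normal form:
  (∃p ¬F(p)) ∨ (∀m R(m)) ∧ (∃q ¬R(q))
Finally move all quantifiers to the prefix:
  ∃p ∀m ∃q (¬F(p) ∨ R(m) ∧ ¬R(q))
The prefix is ∃p ∀m ∃q: 1 universal, 2 existential.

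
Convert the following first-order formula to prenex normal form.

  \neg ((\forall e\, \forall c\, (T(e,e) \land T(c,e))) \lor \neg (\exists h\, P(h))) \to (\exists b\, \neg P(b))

\forall e\, \forall c\, \forall h\, \exists b\, (T(e,e) \land T(c,e) \lor \neg P(h) \lor \neg P(b))

Eliminate → and ↔ using ¬ and ∨.
  \neg \neg ((\forall e\, \forall c\, (T(e,e) \land T(c,e))) \lor \neg (\exists h\, P(h))) \lor (\exists b\, \neg P(b))
Move each ¬ inward, flipping quantifiers it crosses:
  (\forall e\, \forall c\, (T(e,e) \land T(c,e))) \lor (\forall h\, \neg P(h)) \lor (\exists b\, \neg P(b))
Extract every quantifier outward, since the variables are now distinct and don't occur free across branches:
  \forall e\, \forall c\, \forall h\, \exists b\, (T(e,e) \land T(c,e) \lor \neg P(h) \lor \neg P(b))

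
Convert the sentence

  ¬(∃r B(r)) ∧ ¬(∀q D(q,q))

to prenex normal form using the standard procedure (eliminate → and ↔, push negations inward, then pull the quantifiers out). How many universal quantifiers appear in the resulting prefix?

1

Move each ¬ inward, flipping quantifiers it crosses:
  (∀r ¬B(r)) ∧ (∃q ¬D(q,q))
Finally move all quantifiers to the prefix:
  ∀r ∃q (¬B(r) ∧ ¬D(q,q))
The prefix is ∀r ∃q: 1 universal, 1 existential.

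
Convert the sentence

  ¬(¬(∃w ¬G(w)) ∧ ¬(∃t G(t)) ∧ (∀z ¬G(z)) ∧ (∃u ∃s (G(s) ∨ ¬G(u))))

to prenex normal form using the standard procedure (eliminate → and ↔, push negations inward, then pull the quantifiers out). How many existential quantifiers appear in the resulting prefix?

3

Push ¬ through the quantifiers and connectives to reach negation normal form:
  (∃w ¬G(w)) ∨ (∃t G(t)) ∨ (∃z G(z)) ∨ (∀u ∀s (¬G(s) ∧ G(u)))
Finally move all quantifiers to the prefix:
  ∃w ∃t ∃z ∀u ∀s (¬G(w) ∨ G(t) ∨ G(z) ∨ ¬G(s) ∧ G(u))
The prefix is ∃w ∃t ∃z ∀u ∀s: 2 universal, 3 existential.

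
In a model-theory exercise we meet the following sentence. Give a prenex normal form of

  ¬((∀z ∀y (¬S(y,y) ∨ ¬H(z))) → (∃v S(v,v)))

Rewrite implications/biconditionals: A → B as ¬A ∨ B.
  ¬(¬(∀z ∀y (¬S(y,y) ∨ ¬H(z))) ∨ (∃v S(v,v)))
Move each ¬ inward, flipping quantifiers it crosses:
  (∀z ∀y (¬S(y,y) ∨ ¬H(z))) ∧ (∀v ¬S(v,v))
Extract every quantifier outward, since the variables are now distinct and don't occur free across branches:
  ∀z ∀y ∀v ((¬S(y,y) ∨ ¬H(z)) ∧ ¬S(v,v))

∀z ∀y ∀v ((¬S(y,y) ∨ ¬H(z)) ∧ ¬S(v,v))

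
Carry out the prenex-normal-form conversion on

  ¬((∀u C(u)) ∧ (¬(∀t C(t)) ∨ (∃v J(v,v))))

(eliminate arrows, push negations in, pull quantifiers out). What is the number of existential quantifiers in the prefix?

1

Push ¬ through the quantifiers and connectives to reach negation normal form:
  (∃u ¬C(u)) ∨ (∀t C(t)) ∧ (∀v ¬J(v,v))
All bound variables are already distinct, so no renaming is needed.
Finally move all quantifiers to the prefix:
  ∃u ∀t ∀v (¬C(u) ∨ C(t) ∧ ¬J(v,v))
The prefix is ∃u ∀t ∀v: 2 universal, 1 existential.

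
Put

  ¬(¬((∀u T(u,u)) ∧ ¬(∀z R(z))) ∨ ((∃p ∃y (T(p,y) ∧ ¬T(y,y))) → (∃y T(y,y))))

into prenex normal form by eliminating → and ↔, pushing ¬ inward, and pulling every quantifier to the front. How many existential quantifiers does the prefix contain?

First replace A → B with ¬A ∨ B.
  ¬(¬((∀u T(u,u)) ∧ ¬(∀z R(z))) ∨ ¬(∃p ∃y (T(p,y) ∧ ¬T(y,y))) ∨ (∃y T(y,y)))
Drive negations inward (¬∀x A ≡ ∃x ¬A, ¬∃x A ≡ ∀x ¬A, De Morgan for ∧/∨):
  (∀u T(u,u)) ∧ (∃z ¬R(z)) ∧ (∃p ∃y (T(p,y) ∧ ¬T(y,y))) ∧ (∀y ¬T(y,y))
Standardize variables apart so no two quantifiers bind the same name: y↦v1.
  (∀u T(u,u)) ∧ (∃z ¬R(z)) ∧ (∃p ∃y (T(p,y) ∧ ¬T(y,y))) ∧ (∀v1 ¬T(v1,v1))
Pull the quantifiers to the front (each side's bound variable is not free in the other side):
  ∀u ∃z ∃p ∃y ∀v1 (T(u,u) ∧ ¬R(z) ∧ T(p,y) ∧ ¬T(y,y) ∧ ¬T(v1,v1))
The prefix is ∀u ∃z ∃p ∃y ∀v1: 2 universal, 3 existential.

3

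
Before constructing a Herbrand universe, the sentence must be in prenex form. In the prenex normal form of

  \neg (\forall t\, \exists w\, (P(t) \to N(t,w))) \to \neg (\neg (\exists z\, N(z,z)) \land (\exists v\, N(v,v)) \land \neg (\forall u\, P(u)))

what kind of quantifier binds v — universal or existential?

First replace A → B with ¬A ∨ B.
  \neg \neg (\forall t\, \exists w\, (\neg P(t) \lor N(t,w))) \lor \neg (\neg (\exists z\, N(z,z)) \land (\exists v\, N(v,v)) \land \neg (\forall u\, P(u)))
Move each ¬ inward, flipping quantifiers it crosses:
  (\forall t\, \exists w\, (\neg P(t) \lor N(t,w))) \lor (\exists z\, N(z,z)) \lor (\forall v\, \neg N(v,v)) \lor (\forall u\, P(u))
All bound variables are already distinct, so no renaming is needed.
Finally move all quantifiers to the prefix:
  \forall t\, \exists w\, \exists z\, \forall v\, \forall u\, (\neg P(t) \lor N(t,w) \lor N(z,z) \lor \neg N(v,v) \lor P(u))
The quantifier \exists v sits under an odd number of negations (counting the antecedent side of each →), so it flips to \forall v.

universal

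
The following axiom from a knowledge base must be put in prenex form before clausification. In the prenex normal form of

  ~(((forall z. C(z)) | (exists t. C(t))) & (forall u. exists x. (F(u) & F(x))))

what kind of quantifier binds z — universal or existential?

existential

Push ¬ through the quantifiers and connectives to reach negation normal form:
  (exists z. ~C(z)) & (forall t. ~C(t)) | (exists u. forall x. (~F(u) | ~F(x)))
All bound variables are already distinct, so no renaming is needed.
Extract every quantifier outward, since the variables are now distinct and don't occur free across branches:
  exists z. forall t. exists u. forall x. (~C(z) & ~C(t) | ~F(u) | ~F(x))
The quantifier forall z sits under an odd number of negations, so it flips to exists z.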